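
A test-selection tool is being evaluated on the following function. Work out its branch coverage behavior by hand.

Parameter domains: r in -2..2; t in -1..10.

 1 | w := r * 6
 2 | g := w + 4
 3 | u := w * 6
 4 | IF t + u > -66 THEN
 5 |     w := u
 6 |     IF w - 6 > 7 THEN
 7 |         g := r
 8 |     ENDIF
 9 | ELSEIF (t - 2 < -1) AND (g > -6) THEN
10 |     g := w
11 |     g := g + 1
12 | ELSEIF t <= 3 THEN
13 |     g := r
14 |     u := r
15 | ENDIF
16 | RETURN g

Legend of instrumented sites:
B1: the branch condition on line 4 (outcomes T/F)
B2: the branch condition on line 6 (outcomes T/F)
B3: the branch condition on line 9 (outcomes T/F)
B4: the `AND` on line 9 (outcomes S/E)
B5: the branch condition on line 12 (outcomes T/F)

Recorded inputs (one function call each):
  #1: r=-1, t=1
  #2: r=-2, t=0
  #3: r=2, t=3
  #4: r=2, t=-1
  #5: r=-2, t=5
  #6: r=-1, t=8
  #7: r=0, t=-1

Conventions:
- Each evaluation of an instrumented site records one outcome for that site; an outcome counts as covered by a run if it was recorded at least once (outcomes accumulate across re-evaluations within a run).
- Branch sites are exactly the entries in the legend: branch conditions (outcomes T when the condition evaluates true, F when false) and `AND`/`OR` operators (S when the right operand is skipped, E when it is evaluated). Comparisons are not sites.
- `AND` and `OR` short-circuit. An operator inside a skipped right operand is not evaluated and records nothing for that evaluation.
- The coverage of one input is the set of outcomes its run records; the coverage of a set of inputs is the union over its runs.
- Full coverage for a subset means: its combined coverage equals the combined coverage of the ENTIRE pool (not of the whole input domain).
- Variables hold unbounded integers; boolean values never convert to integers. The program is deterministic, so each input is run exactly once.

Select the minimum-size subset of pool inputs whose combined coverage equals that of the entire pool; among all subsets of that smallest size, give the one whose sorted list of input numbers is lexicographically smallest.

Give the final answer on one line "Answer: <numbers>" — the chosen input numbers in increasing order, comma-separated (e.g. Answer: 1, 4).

run #1 (r=-1, t=1) records B1=T, B2=F
run #2 (r=-2, t=0) records B1=F, B3=F, B4=E, B5=T
run #3 (r=2, t=3) records B1=T, B2=T
run #4 (r=2, t=-1) records B1=T, B2=T
run #5 (r=-2, t=5) records B1=F, B3=F, B4=S, B5=F
run #6 (r=-1, t=8) records B1=T, B2=F
run #7 (r=0, t=-1) records B1=T, B2=F
pool-wide coverage (9 outcomes): B1=T, B1=F, B2=T, B2=F, B3=F, B4=S, B4=E, B5=T, B5=F
size 1 is not enough: best union over all size-1 subsets is 4/9
size 2 is not enough: best union over all size-2 subsets is 6/9
size 3 is not enough: best union over all size-3 subsets is 8/9
size 4: inputs {1, 2, 3, 5} cover all 9 outcomes, and no lexicographically smaller subset of this size does

Answer: 1, 2, 3, 5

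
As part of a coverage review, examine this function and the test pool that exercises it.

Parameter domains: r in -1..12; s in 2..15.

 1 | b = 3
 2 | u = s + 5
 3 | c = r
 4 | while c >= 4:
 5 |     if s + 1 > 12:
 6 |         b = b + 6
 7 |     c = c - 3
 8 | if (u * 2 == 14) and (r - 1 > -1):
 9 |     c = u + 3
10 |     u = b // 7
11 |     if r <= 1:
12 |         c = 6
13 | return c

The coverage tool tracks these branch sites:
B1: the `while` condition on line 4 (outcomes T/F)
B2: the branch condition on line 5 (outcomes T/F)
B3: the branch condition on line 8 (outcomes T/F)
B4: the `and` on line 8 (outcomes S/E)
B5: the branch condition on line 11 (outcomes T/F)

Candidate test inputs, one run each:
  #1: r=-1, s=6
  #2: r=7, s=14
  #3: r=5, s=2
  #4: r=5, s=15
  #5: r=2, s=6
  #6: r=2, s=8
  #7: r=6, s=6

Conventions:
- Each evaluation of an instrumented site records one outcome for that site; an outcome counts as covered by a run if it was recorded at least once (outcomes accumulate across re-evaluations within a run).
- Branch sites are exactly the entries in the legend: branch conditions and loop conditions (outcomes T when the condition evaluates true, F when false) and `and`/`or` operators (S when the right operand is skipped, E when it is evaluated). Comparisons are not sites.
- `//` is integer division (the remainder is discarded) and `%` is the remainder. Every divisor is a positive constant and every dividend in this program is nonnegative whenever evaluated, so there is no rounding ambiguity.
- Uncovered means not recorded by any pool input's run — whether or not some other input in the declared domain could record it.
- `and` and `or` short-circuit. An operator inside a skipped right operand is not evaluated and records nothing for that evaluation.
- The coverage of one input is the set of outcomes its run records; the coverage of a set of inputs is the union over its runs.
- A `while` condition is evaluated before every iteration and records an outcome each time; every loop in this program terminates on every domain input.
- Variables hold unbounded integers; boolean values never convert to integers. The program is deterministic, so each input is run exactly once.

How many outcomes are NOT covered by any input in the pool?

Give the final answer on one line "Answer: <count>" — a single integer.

input #1 (r=-1, s=6): events B1->F, B4->S, B3->F; covers B1=F, B3=F, B4=S
input #2 (r=7, s=14): events B1->T, B2->T, B1->T, B2->T, B1->F, B4->S, B3->F; covers B1=T, B1=F, B2=T, B3=F, B4=S
input #3 (r=5, s=2): events B1->T, B2->F, B1->F, B4->E, B3->T, B5->F; covers B1=T, B1=F, B2=F, B3=T, B4=E, B5=F
input #4 (r=5, s=15): events B1->T, B2->T, B1->F, B4->S, B3->F; covers B1=T, B1=F, B2=T, B3=F, B4=S
input #5 (r=2, s=6): events B1->F, B4->S, B3->F; covers B1=F, B3=F, B4=S
input #6 (r=2, s=8): events B1->F, B4->S, B3->F; covers B1=F, B3=F, B4=S
input #7 (r=6, s=6): events B1->T, B2->F, B1->F, B4->S, B3->F; covers B1=T, B1=F, B2=F, B3=F, B4=S
union over the pool: B1=T, B1=F, B2=T, B2=F, B3=T, B3=F, B4=S, B4=E, B5=F
uncovered (1 of 10): B5=T

Answer: 1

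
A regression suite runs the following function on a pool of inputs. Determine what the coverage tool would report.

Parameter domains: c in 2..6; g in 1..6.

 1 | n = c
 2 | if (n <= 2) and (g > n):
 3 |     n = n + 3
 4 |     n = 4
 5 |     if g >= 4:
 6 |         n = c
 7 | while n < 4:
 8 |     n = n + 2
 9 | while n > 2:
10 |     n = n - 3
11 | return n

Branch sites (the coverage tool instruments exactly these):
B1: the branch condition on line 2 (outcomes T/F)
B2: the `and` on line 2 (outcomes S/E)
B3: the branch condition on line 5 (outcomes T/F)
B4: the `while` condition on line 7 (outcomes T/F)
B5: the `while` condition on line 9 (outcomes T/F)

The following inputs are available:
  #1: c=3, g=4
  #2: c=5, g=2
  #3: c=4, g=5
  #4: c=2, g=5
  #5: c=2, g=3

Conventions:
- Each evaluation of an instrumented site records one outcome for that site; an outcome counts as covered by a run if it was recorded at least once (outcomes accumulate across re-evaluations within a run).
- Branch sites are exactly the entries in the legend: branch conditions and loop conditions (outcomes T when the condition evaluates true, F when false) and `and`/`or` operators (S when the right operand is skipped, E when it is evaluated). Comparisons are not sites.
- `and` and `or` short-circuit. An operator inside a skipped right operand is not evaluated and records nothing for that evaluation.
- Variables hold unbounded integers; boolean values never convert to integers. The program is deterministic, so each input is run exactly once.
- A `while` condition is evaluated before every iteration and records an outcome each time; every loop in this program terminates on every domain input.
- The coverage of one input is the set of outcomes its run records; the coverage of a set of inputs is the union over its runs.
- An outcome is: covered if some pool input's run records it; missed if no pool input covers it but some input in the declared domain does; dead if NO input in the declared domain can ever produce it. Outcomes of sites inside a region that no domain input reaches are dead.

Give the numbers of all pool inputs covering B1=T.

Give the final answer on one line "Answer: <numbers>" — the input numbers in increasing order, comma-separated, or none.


input #1 (c=3, g=4): never hits B1=T
input #2 (c=5, g=2): never hits B1=T
input #3 (c=4, g=5): never hits B1=T
input #4 (c=2, g=5): hits B1=T
input #5 (c=2, g=3): hits B1=T
Answer: 4, 5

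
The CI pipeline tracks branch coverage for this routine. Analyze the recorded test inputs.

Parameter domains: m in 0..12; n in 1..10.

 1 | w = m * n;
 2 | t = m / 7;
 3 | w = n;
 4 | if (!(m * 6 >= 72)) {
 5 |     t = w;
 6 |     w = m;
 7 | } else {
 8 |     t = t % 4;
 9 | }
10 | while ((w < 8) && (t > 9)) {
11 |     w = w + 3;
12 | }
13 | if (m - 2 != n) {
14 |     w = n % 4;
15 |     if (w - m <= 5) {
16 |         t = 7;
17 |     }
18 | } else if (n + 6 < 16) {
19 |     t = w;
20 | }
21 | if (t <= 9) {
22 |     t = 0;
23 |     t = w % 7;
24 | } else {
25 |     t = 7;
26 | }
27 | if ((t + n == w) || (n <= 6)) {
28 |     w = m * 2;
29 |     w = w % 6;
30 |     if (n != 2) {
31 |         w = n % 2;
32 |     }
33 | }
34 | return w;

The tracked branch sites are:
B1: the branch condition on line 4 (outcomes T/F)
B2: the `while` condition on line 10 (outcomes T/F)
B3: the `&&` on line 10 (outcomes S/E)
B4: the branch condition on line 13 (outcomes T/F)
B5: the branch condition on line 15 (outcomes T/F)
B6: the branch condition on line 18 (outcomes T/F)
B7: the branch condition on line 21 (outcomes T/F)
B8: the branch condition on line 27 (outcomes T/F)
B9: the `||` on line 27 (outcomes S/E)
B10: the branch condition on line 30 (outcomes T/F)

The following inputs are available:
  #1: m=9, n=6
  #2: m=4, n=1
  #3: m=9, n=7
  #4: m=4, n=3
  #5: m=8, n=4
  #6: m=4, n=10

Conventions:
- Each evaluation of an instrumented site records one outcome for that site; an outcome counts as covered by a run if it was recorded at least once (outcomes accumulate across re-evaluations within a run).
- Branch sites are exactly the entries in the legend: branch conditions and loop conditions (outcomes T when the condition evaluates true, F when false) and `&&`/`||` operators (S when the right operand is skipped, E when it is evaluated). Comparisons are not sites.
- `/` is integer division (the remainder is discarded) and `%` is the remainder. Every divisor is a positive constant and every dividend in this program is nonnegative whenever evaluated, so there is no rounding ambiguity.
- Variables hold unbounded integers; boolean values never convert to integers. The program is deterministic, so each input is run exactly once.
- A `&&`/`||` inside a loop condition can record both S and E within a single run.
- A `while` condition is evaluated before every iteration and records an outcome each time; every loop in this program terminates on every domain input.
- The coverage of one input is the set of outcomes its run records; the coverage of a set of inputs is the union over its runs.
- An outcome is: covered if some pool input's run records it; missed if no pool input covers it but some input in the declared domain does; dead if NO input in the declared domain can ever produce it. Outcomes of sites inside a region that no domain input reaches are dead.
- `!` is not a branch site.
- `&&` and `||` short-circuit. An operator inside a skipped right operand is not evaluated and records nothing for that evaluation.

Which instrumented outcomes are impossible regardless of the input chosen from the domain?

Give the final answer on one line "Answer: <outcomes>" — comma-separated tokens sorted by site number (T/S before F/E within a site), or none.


running all 130 domain inputs and tallying outcomes:
  B5=F: unreachable across the whole domain -> dead
  reachable outcomes have witnesses, e.g. B1=T (e.g. m=0, n=1), B1=F (e.g. m=12, n=1), B2=T (e.g. m=0, n=10), B2=F (e.g. m=0, n=1)
Answer: B5=F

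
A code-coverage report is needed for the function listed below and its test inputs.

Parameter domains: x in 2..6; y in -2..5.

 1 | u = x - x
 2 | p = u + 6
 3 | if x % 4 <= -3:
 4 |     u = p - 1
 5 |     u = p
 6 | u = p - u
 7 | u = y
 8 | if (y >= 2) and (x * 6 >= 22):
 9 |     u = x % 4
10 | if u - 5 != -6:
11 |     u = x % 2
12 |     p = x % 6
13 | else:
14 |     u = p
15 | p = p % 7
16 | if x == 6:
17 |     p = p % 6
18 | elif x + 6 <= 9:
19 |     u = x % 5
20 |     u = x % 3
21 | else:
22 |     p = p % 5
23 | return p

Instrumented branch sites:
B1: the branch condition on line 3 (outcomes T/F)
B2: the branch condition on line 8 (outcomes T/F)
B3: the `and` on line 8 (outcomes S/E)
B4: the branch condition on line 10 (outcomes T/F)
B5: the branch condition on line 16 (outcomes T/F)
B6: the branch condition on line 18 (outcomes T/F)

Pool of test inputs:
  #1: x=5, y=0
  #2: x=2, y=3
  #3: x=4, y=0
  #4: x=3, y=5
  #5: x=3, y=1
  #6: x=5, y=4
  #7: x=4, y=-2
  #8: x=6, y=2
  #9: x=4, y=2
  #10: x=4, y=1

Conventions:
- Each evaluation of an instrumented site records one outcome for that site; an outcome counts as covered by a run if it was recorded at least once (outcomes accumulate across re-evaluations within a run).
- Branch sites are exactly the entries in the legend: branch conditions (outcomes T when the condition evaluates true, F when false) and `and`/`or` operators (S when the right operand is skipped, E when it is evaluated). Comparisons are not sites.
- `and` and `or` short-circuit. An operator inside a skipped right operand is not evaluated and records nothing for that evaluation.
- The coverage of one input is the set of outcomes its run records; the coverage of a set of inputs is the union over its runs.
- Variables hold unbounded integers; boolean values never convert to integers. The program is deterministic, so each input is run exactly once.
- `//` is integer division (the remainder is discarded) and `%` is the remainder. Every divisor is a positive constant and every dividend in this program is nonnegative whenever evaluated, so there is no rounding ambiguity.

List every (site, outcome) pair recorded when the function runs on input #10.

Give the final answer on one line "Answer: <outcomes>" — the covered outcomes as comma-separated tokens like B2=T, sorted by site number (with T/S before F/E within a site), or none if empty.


Tracing the run of input #10 (x=4, y=1):
  B1->F, B3->S, B2->F, B4->T, B5->F, B6->F
distinct outcomes covered: B1=F, B2=F, B3=S, B4=T, B5=F, B6=F
Answer: B1=F, B2=F, B3=S, B4=T, B5=F, B6=F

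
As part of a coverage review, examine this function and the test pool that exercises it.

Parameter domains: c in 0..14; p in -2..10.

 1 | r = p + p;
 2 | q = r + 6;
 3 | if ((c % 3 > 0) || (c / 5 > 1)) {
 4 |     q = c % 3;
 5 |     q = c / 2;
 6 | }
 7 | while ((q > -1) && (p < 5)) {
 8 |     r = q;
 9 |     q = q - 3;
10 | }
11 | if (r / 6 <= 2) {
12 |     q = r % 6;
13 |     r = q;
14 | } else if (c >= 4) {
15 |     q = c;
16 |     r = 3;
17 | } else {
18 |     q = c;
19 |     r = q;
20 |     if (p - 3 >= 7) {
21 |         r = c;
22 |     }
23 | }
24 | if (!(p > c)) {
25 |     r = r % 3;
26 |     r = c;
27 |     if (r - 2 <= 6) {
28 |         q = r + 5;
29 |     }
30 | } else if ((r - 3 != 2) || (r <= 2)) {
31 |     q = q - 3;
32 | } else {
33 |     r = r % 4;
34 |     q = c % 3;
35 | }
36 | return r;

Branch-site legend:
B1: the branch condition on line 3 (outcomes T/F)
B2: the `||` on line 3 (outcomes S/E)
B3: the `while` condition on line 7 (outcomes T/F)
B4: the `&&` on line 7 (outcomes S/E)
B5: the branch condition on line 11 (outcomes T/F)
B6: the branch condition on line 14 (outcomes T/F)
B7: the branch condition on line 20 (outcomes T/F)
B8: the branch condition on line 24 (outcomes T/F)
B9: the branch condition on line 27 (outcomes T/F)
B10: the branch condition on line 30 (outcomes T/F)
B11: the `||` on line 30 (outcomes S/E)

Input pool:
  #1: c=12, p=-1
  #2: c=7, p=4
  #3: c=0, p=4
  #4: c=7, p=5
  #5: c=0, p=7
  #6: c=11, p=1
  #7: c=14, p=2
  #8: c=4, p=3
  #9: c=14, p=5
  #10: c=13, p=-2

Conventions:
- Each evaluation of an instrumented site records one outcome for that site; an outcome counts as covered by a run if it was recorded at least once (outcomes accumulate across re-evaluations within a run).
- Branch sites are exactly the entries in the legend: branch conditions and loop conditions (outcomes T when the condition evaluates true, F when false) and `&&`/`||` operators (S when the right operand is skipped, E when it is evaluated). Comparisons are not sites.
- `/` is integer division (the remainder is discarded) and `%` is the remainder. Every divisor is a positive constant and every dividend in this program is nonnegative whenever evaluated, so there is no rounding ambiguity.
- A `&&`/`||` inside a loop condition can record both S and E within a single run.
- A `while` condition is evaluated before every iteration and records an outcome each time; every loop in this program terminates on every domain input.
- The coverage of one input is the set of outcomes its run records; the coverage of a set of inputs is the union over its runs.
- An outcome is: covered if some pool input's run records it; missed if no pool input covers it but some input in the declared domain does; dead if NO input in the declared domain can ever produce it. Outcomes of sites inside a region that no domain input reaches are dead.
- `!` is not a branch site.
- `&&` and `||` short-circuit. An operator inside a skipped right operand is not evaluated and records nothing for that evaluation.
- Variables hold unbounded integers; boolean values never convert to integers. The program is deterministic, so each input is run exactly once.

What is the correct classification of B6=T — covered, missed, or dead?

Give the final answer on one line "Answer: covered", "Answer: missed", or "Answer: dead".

no pool input records B6=T
but domain input (c=4, p=9) does record it -> reachable, so missed

Answer: missed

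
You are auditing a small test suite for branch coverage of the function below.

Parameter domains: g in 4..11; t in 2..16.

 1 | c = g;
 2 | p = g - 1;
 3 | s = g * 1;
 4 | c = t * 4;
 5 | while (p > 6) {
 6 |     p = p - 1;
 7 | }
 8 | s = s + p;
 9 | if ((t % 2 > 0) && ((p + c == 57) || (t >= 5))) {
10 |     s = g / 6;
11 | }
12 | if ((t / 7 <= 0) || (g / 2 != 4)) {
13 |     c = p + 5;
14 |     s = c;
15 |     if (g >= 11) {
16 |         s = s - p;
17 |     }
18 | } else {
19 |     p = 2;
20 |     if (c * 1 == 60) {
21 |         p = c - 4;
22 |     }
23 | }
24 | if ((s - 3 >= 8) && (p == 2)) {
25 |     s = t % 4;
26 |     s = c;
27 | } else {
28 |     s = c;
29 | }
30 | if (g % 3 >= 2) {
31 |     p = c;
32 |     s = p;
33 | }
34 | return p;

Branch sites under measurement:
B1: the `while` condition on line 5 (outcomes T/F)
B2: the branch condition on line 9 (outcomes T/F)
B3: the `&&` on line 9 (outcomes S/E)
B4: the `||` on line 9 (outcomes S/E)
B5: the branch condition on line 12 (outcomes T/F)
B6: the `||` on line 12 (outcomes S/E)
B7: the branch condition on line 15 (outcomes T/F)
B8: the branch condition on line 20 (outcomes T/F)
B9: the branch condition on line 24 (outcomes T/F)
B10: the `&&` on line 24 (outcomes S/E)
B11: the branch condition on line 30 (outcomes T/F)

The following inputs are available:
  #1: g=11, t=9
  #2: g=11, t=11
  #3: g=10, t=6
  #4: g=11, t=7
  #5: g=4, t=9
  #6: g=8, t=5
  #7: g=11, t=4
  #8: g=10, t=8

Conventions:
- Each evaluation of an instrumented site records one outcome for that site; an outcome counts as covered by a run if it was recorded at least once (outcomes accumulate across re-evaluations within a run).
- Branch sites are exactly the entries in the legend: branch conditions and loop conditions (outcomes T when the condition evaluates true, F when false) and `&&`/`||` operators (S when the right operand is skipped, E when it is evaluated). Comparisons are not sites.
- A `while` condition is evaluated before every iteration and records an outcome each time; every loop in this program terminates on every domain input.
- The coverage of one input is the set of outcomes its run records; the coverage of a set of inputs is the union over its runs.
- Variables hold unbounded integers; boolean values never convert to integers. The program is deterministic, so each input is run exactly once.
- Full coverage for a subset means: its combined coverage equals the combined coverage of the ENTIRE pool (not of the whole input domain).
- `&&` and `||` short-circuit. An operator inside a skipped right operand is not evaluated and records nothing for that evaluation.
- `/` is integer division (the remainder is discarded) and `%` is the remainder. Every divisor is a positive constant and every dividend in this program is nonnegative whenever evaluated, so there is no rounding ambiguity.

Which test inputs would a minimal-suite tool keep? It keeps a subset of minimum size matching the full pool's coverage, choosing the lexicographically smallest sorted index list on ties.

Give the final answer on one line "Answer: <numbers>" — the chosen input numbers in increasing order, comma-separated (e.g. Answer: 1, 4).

run #1 (g=11, t=9) runs B1->T, B1->T, B1->T, B1->T, B1->F, B3->E, B4->E, B2->T, B6->E, B5->T, B7->T, B10->S, B9->F, B11->T; records B1=T, B1=F, B2=T, B3=E, B4=E, B5=T, B6=E, B7=T, B9=F, B10=S, B11=T
run #2 (g=11, t=11) runs B1->T, B1->T, B1->T, B1->T, B1->F, B3->E, B4->E, B2->T, B6->E, B5->T, B7->T, B10->S, B9->F, B11->T; records B1=T, B1=F, B2=T, B3=E, B4=E, B5=T, B6=E, B7=T, B9=F, B10=S, B11=T
run #3 (g=10, t=6) runs B1->T, B1->T, B1->T, B1->F, B3->S, B2->F, B6->S, B5->T, B7->F, B10->E, B9->F, B11->F; records B1=T, B1=F, B2=F, B3=S, B5=T, B6=S, B7=F, B9=F, B10=E, B11=F
run #4 (g=11, t=7) runs B1->T, B1->T, B1->T, B1->T, B1->F, B3->E, B4->E, B2->T, B6->E, B5->T, B7->T, B10->S, B9->F, B11->T; records B1=T, B1=F, B2=T, B3=E, B4=E, B5=T, B6=E, B7=T, B9=F, B10=S, B11=T
run #5 (g=4, t=9) runs B1->F, B3->E, B4->E, B2->T, B6->E, B5->T, B7->F, B10->S, B9->F, B11->F; records B1=F, B2=T, B3=E, B4=E, B5=T, B6=E, B7=F, B9=F, B10=S, B11=F
run #6 (g=8, t=5) runs B1->T, B1->F, B3->E, B4->E, B2->T, B6->S, B5->T, B7->F, B10->E, B9->F, B11->T; records B1=T, B1=F, B2=T, B3=E, B4=E, B5=T, B6=S, B7=F, B9=F, B10=E, B11=T
run #7 (g=11, t=4) runs B1->T, B1->T, B1->T, B1->T, B1->F, B3->S, B2->F, B6->S, B5->T, B7->T, B10->S, B9->F, B11->T; records B1=T, B1=F, B2=F, B3=S, B5=T, B6=S, B7=T, B9=F, B10=S, B11=T
run #8 (g=10, t=8) runs B1->T, B1->T, B1->T, B1->F, B3->S, B2->F, B6->E, B5->T, B7->F, B10->E, B9->F, B11->F; records B1=T, B1=F, B2=F, B3=S, B5=T, B6=E, B7=F, B9=F, B10=E, B11=F
union over all inputs: B1=T, B1=F, B2=T, B2=F, B3=S, B3=E, B4=E, B5=T, B6=S, B6=E, B7=T, B7=F, B9=F, B10=S, B10=E, B11=T, B11=F (17 outcomes)
no size-1 subset reaches all 17 outcomes (best union: 11/17)
inputs {1, 3} (size 2) cover everything; no size-2 subset with a lexicographically smaller index list covers all 17

Answer: 1, 3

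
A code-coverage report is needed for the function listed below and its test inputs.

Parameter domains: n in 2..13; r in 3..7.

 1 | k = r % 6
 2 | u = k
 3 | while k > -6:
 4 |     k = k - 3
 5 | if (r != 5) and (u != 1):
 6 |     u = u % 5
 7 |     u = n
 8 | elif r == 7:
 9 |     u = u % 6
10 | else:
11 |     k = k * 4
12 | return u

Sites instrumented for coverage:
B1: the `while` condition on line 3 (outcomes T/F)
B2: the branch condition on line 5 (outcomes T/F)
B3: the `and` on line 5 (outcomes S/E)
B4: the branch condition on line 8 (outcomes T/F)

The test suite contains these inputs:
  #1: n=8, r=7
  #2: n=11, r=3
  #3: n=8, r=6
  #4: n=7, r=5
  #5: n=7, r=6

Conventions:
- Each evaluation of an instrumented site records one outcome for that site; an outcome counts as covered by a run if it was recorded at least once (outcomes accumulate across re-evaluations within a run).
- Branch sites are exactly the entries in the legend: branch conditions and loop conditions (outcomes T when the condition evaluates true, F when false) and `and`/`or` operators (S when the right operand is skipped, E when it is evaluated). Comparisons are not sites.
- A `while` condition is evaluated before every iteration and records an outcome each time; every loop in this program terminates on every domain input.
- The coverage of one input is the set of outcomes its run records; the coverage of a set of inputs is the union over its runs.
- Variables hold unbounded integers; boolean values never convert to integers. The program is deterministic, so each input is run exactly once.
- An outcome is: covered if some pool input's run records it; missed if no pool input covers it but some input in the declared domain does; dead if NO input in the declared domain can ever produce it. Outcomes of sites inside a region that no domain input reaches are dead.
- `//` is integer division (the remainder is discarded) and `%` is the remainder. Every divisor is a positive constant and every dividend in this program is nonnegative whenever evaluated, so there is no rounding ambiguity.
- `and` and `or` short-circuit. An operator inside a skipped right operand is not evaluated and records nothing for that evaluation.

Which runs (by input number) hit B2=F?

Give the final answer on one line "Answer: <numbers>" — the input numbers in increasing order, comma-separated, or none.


input #1 (n=8, r=7): records B2=F
input #2 (n=11, r=3): does not record B2=F
input #3 (n=8, r=6): does not record B2=F
input #4 (n=7, r=5): records B2=F
input #5 (n=7, r=6): does not record B2=F
Answer: 1, 4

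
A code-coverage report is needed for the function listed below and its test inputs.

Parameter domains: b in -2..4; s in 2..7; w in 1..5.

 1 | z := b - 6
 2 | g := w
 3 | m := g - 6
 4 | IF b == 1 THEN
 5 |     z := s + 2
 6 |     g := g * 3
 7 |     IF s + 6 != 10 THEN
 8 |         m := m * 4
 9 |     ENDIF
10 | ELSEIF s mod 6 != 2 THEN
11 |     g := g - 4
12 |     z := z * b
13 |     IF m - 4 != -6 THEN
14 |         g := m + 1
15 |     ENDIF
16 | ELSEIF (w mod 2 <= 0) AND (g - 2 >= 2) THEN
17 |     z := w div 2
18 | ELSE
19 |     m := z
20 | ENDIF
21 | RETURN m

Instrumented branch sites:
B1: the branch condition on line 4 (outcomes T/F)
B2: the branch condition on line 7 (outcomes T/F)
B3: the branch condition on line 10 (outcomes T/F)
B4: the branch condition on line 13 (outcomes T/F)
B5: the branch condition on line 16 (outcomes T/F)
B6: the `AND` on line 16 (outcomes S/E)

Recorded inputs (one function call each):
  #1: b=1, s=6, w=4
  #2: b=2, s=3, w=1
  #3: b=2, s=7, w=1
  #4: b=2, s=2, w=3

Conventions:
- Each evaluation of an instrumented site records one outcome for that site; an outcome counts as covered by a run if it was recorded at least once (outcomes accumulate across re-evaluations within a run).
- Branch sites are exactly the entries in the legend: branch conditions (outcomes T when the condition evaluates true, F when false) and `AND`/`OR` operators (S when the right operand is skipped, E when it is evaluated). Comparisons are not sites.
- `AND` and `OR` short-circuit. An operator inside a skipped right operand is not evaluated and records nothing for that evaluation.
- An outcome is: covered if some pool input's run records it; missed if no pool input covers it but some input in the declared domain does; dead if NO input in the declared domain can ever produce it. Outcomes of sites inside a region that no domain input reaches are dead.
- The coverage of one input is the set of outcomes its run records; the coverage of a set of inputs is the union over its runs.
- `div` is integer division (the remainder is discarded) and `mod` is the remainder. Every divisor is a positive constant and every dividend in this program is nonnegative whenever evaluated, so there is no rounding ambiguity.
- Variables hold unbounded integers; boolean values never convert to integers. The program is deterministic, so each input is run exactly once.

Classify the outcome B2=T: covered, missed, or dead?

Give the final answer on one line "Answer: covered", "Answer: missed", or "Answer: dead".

B2=T is recorded by pool input(s) 1 -> covered

Answer: covered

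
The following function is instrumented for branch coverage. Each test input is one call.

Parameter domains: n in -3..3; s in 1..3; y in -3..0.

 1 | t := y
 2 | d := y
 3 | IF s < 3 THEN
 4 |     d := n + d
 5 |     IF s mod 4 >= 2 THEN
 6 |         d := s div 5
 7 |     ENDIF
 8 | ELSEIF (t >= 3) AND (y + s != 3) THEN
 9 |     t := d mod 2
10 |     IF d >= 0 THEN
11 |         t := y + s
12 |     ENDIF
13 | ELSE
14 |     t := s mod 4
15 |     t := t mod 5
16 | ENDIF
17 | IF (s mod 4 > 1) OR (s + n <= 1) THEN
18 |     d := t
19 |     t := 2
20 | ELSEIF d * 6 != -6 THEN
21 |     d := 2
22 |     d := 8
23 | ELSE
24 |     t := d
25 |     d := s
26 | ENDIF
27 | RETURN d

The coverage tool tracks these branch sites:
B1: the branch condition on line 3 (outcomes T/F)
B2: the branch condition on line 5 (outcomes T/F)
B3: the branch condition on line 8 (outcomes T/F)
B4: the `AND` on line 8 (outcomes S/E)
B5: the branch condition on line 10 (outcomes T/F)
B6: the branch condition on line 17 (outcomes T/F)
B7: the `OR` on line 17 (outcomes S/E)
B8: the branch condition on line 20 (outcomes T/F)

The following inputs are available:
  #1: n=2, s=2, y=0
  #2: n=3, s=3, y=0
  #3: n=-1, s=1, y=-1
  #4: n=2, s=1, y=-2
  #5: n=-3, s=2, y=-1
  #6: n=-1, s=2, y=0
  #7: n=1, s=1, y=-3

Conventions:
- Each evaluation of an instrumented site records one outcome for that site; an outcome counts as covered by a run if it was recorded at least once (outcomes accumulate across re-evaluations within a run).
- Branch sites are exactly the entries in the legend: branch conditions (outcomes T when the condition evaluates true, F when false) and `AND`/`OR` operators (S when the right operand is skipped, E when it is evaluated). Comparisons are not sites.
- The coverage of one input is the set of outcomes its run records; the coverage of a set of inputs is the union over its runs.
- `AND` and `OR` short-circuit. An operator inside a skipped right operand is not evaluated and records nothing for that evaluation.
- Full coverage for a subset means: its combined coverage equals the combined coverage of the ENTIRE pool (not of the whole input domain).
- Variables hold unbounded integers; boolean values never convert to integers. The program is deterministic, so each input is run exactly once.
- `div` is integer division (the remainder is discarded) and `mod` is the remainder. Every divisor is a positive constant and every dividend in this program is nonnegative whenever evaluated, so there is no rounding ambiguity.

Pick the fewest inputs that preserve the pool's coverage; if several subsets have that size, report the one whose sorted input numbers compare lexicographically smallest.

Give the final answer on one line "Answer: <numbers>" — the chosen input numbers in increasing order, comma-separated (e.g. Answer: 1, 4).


run #1 (n=2, s=2, y=0) records B1=T, B2=T, B6=T, B7=S
run #2 (n=3, s=3, y=0) records B1=F, B3=F, B4=S, B6=T, B7=S
run #3 (n=-1, s=1, y=-1) records B1=T, B2=F, B6=T, B7=E
run #4 (n=2, s=1, y=-2) records B1=T, B2=F, B6=F, B7=E, B8=T
run #5 (n=-3, s=2, y=-1) records B1=T, B2=T, B6=T, B7=S
run #6 (n=-1, s=2, y=0) records B1=T, B2=T, B6=T, B7=S
run #7 (n=1, s=1, y=-3) records B1=T, B2=F, B6=F, B7=E, B8=T
pool-wide coverage (11 outcomes): B1=T, B1=F, B2=T, B2=F, B3=F, B4=S, B6=T, B6=F, B7=S, B7=E, B8=T
every size-1 subset falls short of the 11 outcomes (best: 5/11)
every size-2 subset falls short of the 11 outcomes (best: 10/11)
inputs {1, 2, 4} (size 3) cover everything; no size-3 subset with a lexicographically smaller index list covers all 11
Answer: 1, 2, 4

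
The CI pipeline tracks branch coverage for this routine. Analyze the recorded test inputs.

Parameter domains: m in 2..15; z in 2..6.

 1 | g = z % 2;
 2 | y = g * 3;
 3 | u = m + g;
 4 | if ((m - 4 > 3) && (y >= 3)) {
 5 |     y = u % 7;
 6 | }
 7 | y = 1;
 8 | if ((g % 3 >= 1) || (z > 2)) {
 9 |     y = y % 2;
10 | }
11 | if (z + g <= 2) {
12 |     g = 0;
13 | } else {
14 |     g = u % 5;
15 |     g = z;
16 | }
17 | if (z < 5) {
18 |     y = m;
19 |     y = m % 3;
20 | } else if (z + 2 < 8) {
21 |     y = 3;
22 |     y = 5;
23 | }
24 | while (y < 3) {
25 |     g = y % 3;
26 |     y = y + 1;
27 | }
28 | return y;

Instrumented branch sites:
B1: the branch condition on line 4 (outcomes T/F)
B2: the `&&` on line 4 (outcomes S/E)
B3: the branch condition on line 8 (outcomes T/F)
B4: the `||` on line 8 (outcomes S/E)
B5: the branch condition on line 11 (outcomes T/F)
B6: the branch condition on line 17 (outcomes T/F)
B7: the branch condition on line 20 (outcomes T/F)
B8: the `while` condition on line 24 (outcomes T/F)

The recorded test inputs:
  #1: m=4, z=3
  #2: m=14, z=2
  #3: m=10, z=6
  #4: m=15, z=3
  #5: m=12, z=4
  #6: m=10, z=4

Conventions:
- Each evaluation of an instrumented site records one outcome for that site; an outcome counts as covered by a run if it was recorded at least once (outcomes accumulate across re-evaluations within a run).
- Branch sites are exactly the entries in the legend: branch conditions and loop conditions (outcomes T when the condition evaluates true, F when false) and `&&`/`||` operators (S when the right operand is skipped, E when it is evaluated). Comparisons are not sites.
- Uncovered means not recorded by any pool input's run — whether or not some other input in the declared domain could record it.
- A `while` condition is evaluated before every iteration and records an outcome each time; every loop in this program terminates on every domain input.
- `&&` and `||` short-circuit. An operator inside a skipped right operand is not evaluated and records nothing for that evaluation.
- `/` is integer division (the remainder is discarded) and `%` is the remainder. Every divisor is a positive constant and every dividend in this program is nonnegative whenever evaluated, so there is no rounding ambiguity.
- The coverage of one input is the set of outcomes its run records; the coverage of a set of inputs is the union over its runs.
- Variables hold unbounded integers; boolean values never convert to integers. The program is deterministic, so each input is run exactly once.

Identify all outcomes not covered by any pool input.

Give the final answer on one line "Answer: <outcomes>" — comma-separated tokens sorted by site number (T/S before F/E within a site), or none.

run #1 (m=4, z=3) runs B2->S, B1->F, B4->S, B3->T, B5->F, B6->T, B8->T, B8->T, B8->F; records B1=F, B2=S, B3=T, B4=S, B5=F, B6=T, B8=T, B8=F
run #2 (m=14, z=2) runs B2->E, B1->F, B4->E, B3->F, B5->T, B6->T, B8->T, B8->F; records B1=F, B2=E, B3=F, B4=E, B5=T, B6=T, B8=T, B8=F
run #3 (m=10, z=6) runs B2->E, B1->F, B4->E, B3->T, B5->F, B6->F, B7->F, B8->T, B8->T, B8->F; records B1=F, B2=E, B3=T, B4=E, B5=F, B6=F, B7=F, B8=T, B8=F
run #4 (m=15, z=3) runs B2->E, B1->T, B4->S, B3->T, B5->F, B6->T, B8->T, B8->T, B8->T, B8->F; records B1=T, B2=E, B3=T, B4=S, B5=F, B6=T, B8=T, B8=F
run #5 (m=12, z=4) runs B2->E, B1->F, B4->E, B3->T, B5->F, B6->T, B8->T, B8->T, B8->T, B8->F; records B1=F, B2=E, B3=T, B4=E, B5=F, B6=T, B8=T, B8=F
run #6 (m=10, z=4) runs B2->E, B1->F, B4->E, B3->T, B5->F, B6->T, B8->T, B8->T, B8->F; records B1=F, B2=E, B3=T, B4=E, B5=F, B6=T, B8=T, B8=F
union over the pool: B1=T, B1=F, B2=S, B2=E, B3=T, B3=F, B4=S, B4=E, B5=T, B5=F, B6=T, B6=F, B7=F, B8=T, B8=F
uncovered (1 of 16): B7=T

Answer: B7=T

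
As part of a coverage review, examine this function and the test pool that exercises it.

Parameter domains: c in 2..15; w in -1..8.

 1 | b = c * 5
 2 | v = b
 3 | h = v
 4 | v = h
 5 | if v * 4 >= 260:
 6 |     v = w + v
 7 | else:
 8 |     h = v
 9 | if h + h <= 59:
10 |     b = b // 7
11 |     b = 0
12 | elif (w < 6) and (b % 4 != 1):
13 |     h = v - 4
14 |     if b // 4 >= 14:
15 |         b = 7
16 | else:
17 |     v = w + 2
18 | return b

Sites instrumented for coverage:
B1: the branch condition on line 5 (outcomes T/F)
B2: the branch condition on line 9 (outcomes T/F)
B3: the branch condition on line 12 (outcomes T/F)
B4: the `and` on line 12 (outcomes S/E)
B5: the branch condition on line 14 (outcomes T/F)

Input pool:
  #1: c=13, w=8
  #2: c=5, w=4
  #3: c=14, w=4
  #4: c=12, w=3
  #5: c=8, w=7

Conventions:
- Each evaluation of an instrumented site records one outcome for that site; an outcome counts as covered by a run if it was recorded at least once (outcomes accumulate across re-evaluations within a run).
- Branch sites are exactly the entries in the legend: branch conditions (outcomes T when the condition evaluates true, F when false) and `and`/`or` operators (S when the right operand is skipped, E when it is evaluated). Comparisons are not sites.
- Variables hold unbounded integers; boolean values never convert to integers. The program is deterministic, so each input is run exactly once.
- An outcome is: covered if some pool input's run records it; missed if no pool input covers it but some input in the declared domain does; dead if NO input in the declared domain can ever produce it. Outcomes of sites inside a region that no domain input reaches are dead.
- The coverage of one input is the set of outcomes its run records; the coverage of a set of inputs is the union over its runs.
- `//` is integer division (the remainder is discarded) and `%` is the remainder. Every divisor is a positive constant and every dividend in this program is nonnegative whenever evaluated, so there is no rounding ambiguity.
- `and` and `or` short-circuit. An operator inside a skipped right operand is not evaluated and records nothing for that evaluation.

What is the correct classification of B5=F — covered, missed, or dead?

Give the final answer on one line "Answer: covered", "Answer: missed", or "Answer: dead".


no pool input records B5=F
but domain input (c=6, w=-1) does record it -> reachable, so missed
Answer: missed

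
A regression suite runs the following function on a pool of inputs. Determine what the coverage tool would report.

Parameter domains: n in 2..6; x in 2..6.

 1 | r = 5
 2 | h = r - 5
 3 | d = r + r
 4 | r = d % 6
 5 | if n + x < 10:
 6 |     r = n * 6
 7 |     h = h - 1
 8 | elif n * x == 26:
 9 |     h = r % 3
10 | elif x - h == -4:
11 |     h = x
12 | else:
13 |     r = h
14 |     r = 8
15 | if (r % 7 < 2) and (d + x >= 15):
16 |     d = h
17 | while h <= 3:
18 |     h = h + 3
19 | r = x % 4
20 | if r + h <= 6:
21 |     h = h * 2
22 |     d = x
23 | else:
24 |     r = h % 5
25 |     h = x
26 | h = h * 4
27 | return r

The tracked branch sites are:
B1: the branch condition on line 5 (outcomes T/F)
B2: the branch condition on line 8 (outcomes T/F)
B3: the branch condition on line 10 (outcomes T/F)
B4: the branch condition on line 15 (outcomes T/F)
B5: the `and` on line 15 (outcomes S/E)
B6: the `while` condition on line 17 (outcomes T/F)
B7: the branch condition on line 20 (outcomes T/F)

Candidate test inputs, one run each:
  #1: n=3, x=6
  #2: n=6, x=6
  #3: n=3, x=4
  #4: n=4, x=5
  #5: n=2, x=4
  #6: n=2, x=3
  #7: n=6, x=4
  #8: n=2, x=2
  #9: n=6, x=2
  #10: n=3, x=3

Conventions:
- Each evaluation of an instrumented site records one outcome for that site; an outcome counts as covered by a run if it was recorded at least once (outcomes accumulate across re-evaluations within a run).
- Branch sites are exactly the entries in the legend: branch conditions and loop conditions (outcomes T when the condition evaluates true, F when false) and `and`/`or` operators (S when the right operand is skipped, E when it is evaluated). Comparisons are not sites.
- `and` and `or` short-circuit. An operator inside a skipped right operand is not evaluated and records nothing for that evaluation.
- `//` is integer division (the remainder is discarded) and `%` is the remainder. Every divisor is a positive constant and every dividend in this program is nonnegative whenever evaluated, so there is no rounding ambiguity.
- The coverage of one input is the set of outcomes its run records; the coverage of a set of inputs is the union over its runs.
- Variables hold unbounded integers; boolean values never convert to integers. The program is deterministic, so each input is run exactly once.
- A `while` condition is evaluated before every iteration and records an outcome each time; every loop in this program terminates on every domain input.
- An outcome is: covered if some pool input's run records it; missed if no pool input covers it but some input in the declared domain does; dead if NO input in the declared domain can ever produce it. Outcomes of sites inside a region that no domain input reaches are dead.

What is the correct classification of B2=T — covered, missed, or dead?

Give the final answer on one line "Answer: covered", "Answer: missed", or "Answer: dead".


no pool input records B2=T
checking all 25 inputs in the declared domain: B2=T is never recorded -> dead
Answer: dead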